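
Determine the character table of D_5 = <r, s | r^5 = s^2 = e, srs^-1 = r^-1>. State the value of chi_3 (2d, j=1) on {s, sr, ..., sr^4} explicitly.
Conjugacy classes: {e} of size 1, {r^1, r^4} of size 2, {r^2, r^3} of size 2, {s, sr, ..., sr^4} of size 5.
Character table:
  irrep \ class              {e} (size 1)  {r^1, r^4} (size 2)  {r^2, r^3} (size 2)  {s, sr, ..., sr^4} (size 5)
  chi_1 (triv)               1             1                    1                    1                          
  chi_2 (sign: r->1, s->-1)  1             1                    1                    -1                         
  chi_3 (2d, j=1)            2             -1/2 + sqrt(5)/2     -sqrt(5)/2 - 1/2     0                          
  chi_4 (2d, j=2)            2             -sqrt(5)/2 - 1/2     -1/2 + sqrt(5)/2     0                          

Spot check: chi_3 (2d, j=1) on {s, sr, ..., sr^4} = 0.

D_5 has order 2*5 = 10 with 4 conjugacy classes, hence 4 irreducibles. Sum of squared dims 1 + 1 + 4 + 4 = 10 = |G|. Linear characters come from the abelianisation; the 2-dimensional irreps have character r^k -> 2*cos(2*pi*j*k/5), reflections -> 0.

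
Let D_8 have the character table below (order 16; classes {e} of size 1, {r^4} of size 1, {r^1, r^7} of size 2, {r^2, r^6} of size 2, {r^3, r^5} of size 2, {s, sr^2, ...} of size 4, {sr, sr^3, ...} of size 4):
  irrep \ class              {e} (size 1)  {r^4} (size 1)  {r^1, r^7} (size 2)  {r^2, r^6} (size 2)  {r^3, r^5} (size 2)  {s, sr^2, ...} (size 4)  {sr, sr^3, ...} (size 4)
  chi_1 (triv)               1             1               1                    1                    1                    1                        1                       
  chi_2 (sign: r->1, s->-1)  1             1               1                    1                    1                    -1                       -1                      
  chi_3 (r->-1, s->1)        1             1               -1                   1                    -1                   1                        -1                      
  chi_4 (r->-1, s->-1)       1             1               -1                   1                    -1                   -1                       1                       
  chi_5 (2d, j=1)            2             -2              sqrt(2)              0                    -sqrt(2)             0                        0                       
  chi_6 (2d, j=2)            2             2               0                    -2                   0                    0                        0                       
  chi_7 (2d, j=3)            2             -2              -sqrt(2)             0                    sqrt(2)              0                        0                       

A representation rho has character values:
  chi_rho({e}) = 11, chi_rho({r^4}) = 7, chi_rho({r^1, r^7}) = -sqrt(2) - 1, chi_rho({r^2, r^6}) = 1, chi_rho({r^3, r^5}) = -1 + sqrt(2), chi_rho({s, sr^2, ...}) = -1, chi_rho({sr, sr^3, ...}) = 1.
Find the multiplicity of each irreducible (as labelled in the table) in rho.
Multiplicities: chi_1: 1, chi_2: 1, chi_3: 1, chi_4: 2, chi_5: 0, chi_6: 2, chi_7: 1.

Solution. Use <chi_rho, chi> = (1/|G|) sum_C |C| * chi_rho(C) * conj(chi(C)) with |G| = 16 for each irreducible chi in the table:
  <chi_rho, chi_1> = (1/16)[1*(11)*conj(1) + 1*(7)*conj(1) + 2*(-sqrt(2) - 1)*conj(1) + 2*(1)*conj(1) + 2*(-1 + sqrt(2))*conj(1) + 4*(-1)*conj(1) + 4*(1)*conj(1)]
      = (1/16)[(11) + (7) + (-2*sqrt(2) - 2) + (2) + (-2 + 2*sqrt(2)) + (-4) + (4)] = 16/16 = 1
  <chi_rho, chi_2> = (1/16)[1*(11)*conj(1) + 1*(7)*conj(1) + 2*(-sqrt(2) - 1)*conj(1) + 2*(1)*conj(1) + 2*(-1 + sqrt(2))*conj(1) + 4*(-1)*conj(-1) + 4*(1)*conj(-1)]
      = (1/16)[(11) + (7) + (-2*sqrt(2) - 2) + (2) + (-2 + 2*sqrt(2)) + (4) + (-4)] = 16/16 = 1
  <chi_rho, chi_3> = (1/16)[1*(11)*conj(1) + 1*(7)*conj(1) + 2*(-sqrt(2) - 1)*conj(-1) + 2*(1)*conj(1) + 2*(-1 + sqrt(2))*conj(-1) + 4*(-1)*conj(1) + 4*(1)*conj(-1)]
      = (1/16)[(11) + (7) + (2 + 2*sqrt(2)) + (2) + (2 - 2*sqrt(2)) + (-4) + (-4)] = 16/16 = 1
  <chi_rho, chi_4> = (1/16)[1*(11)*conj(1) + 1*(7)*conj(1) + 2*(-sqrt(2) - 1)*conj(-1) + 2*(1)*conj(1) + 2*(-1 + sqrt(2))*conj(-1) + 4*(-1)*conj(-1) + 4*(1)*conj(1)]
      = (1/16)[(11) + (7) + (2 + 2*sqrt(2)) + (2) + (2 - 2*sqrt(2)) + (4) + (4)] = 32/16 = 2
  <chi_rho, chi_5> = (1/16)[1*(11)*conj(2) + 1*(7)*conj(-2) + 2*(-sqrt(2) - 1)*conj(sqrt(2)) + 2*(1)*conj(0) + 2*(-1 + sqrt(2))*conj(-sqrt(2)) + 4*(-1)*conj(0) + 4*(1)*conj(0)]
      = (1/16)[(22) + (-14) + (-4 - 2*sqrt(2)) + (0) + (-4 + 2*sqrt(2)) + (0) + (0)] = 0/16 = 0
  <chi_rho, chi_6> = (1/16)[1*(11)*conj(2) + 1*(7)*conj(2) + 2*(-sqrt(2) - 1)*conj(0) + 2*(1)*conj(-2) + 2*(-1 + sqrt(2))*conj(0) + 4*(-1)*conj(0) + 4*(1)*conj(0)]
      = (1/16)[(22) + (14) + (0) + (-4) + (0) + (0) + (0)] = 32/16 = 2
  <chi_rho, chi_7> = (1/16)[1*(11)*conj(2) + 1*(7)*conj(-2) + 2*(-sqrt(2) - 1)*conj(-sqrt(2)) + 2*(1)*conj(0) + 2*(-1 + sqrt(2))*conj(sqrt(2)) + 4*(-1)*conj(0) + 4*(1)*conj(0)]
      = (1/16)[(22) + (-14) + (2*sqrt(2) + 4) + (0) + (4 - 2*sqrt(2)) + (0) + (0)] = 16/16 = 1
Dimension check: dim(rho) = sum (mult * dim) = 1*1 + 1*1 + 1*1 + 2*1 + 0*2 + 2*2 + 1*2 = 11 = chi_rho(e) = 11.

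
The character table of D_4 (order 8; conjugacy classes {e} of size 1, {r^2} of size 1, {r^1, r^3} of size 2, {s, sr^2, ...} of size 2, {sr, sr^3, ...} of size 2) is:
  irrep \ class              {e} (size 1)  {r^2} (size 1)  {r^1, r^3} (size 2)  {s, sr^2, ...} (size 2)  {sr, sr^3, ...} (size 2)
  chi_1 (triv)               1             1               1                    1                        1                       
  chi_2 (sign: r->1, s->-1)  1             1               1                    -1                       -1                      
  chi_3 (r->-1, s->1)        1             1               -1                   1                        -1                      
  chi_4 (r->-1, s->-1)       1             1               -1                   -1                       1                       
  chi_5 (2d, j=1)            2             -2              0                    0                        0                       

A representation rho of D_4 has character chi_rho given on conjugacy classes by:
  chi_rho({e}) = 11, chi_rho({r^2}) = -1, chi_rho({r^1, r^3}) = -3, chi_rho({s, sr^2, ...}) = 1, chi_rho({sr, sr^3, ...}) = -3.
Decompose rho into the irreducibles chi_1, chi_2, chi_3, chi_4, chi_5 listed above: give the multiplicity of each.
Multiplicities: chi_1: 0, chi_2: 1, chi_3: 3, chi_4: 1, chi_5: 3.

Explanation: Use <chi_rho, chi> = (1/|G|) sum_C |C| * chi_rho(C) * conj(chi(C)) with |G| = 8 for each irreducible chi in the table:
  <chi_rho, chi_1> = (1/8)[1*(11)*conj(1) + 1*(-1)*conj(1) + 2*(-3)*conj(1) + 2*(1)*conj(1) + 2*(-3)*conj(1)]
      = (1/8)[(11) + (-1) + (-6) + (2) + (-6)] = 0/8 = 0
  <chi_rho, chi_2> = (1/8)[1*(11)*conj(1) + 1*(-1)*conj(1) + 2*(-3)*conj(1) + 2*(1)*conj(-1) + 2*(-3)*conj(-1)]
      = (1/8)[(11) + (-1) + (-6) + (-2) + (6)] = 8/8 = 1
  <chi_rho, chi_3> = (1/8)[1*(11)*conj(1) + 1*(-1)*conj(1) + 2*(-3)*conj(-1) + 2*(1)*conj(1) + 2*(-3)*conj(-1)]
      = (1/8)[(11) + (-1) + (6) + (2) + (6)] = 24/8 = 3
  <chi_rho, chi_4> = (1/8)[1*(11)*conj(1) + 1*(-1)*conj(1) + 2*(-3)*conj(-1) + 2*(1)*conj(-1) + 2*(-3)*conj(1)]
      = (1/8)[(11) + (-1) + (6) + (-2) + (-6)] = 8/8 = 1
  <chi_rho, chi_5> = (1/8)[1*(11)*conj(2) + 1*(-1)*conj(-2) + 2*(-3)*conj(0) + 2*(1)*conj(0) + 2*(-3)*conj(0)]
      = (1/8)[(22) + (2) + (0) + (0) + (0)] = 24/8 = 3
Dimension check: dim(rho) = sum (mult * dim) = 0*1 + 1*1 + 3*1 + 1*1 + 3*2 = 11 = chi_rho(e) = 11.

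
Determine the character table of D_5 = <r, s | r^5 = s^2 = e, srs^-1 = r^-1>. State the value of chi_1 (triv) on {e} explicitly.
Conjugacy classes: {e} of size 1, {r^1, r^4} of size 2, {r^2, r^3} of size 2, {s, sr, ..., sr^4} of size 5.
Character table:
  irrep \ class              {e} (size 1)  {r^1, r^4} (size 2)  {r^2, r^3} (size 2)  {s, sr, ..., sr^4} (size 5)
  chi_1 (triv)               1             1                    1                    1                          
  chi_2 (sign: r->1, s->-1)  1             1                    1                    -1                         
  chi_3 (2d, j=1)            2             -1/2 + sqrt(5)/2     -sqrt(5)/2 - 1/2     0                          
  chi_4 (2d, j=2)            2             -sqrt(5)/2 - 1/2     -1/2 + sqrt(5)/2     0                          

Spot check: chi_1 (triv) on {e} = 1.

Argument: D_5 has order 2*5 = 10 with 4 conjugacy classes, hence 4 irreducibles. Sum of squared dims 1 + 1 + 4 + 4 = 10 = |G|. Linear characters come from the abelianisation; the 2-dimensional irreps have character r^k -> 2*cos(2*pi*j*k/5), reflections -> 0.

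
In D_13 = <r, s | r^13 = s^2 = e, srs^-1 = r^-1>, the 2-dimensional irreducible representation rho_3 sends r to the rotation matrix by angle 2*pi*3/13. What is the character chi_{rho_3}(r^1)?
chi_{rho_3}(r^1) = 2*cos(2*pi*3*1/13) = 2*cos(6*pi/13)

Justification: rho_3(r^1) is rotation by angle 2*pi*3*1/13, whose trace is 2*cos(2*pi*3*1/13) = 2*cos(6*pi/13).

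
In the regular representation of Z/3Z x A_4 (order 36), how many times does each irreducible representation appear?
Each irreducible V_i of dimension d_i appears with multiplicity d_i, i.e. rho_reg = (direct sum over all irreducibles V_i) d_i V_i. The irreducible dimensions for Z/3Z x A_4 are 1, 1, 1, 1, 1, 1, 1, 1, 1, 3, 3, 3: 9 irreducibles of dimension 1, each with multiplicity 1; 3 irreducibles of dimension 3, each with multiplicity 3. Total dimension 9*1*1 + 3*3*3 = 36 = |G|.

Justification: General theorem: in the regular representation of a finite group G, each irreducible appears with multiplicity equal to its dimension. Check: dim(rho_reg) = sum d_i^2 = 1 + 1 + 1 + 1 + 1 + 1 + 1 + 1 + 1 + 9 + 9 + 9 = 36 = |G|.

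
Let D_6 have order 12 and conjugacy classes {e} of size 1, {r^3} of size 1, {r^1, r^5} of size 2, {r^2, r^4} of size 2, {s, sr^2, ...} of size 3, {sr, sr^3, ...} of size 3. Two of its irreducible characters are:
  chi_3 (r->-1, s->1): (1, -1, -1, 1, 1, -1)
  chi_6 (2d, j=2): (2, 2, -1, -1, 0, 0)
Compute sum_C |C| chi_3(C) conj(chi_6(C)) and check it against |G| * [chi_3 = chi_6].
Sum = 0; so <chi_3, chi_6> = 0 (distinct irreducibles are orthogonal).

Argument: Compute term by term over conjugacy classes (|C| * chi_3(C) * conj(chi_6(C))):
  1*(1)*conj(2) + 1*(-1)*conj(2) + 2*(-1)*conj(-1) + 2*(1)*conj(-1) + 3*(1)*conj(0) + 3*(-1)*conj(0)
  = (2) + (-2) + (2) + (-2) + (0) + (0)
  = 0.
Dividing by |G| = 12 gives 0/12 = 0, matching the row-orthogonality relation <chi_3, chi_6> = [chi_3 = chi_6].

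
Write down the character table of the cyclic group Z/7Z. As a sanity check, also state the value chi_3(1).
Character table of Z/7Z (irreps indexed chi_0,...,chi_6 with chi_k(m) = zeta_7^(k*m), zeta_7 = exp(2*pi*i/7)):
  irrep \ class  {0} (size 1)  {1} (size 1)    {2} (size 1)    {3} (size 1)    {4} (size 1)    {5} (size 1)    {6} (size 1)  
  chi_0          1             1               1               1               1               1               1             
  chi_1          1             exp(2*I*pi/7)   exp(4*I*pi/7)   exp(6*I*pi/7)   exp(-6*I*pi/7)  exp(-4*I*pi/7)  exp(-2*I*pi/7)
  chi_2          1             exp(4*I*pi/7)   exp(-6*I*pi/7)  exp(-2*I*pi/7)  exp(2*I*pi/7)   exp(6*I*pi/7)   exp(-4*I*pi/7)
  chi_3          1             exp(6*I*pi/7)   exp(-2*I*pi/7)  exp(4*I*pi/7)   exp(-4*I*pi/7)  exp(2*I*pi/7)   exp(-6*I*pi/7)
  chi_4          1             exp(-6*I*pi/7)  exp(2*I*pi/7)   exp(-4*I*pi/7)  exp(4*I*pi/7)   exp(-2*I*pi/7)  exp(6*I*pi/7) 
  chi_5          1             exp(-4*I*pi/7)  exp(6*I*pi/7)   exp(2*I*pi/7)   exp(-2*I*pi/7)  exp(-6*I*pi/7)  exp(4*I*pi/7) 
  chi_6          1             exp(-2*I*pi/7)  exp(-4*I*pi/7)  exp(-6*I*pi/7)  exp(6*I*pi/7)   exp(4*I*pi/7)   exp(2*I*pi/7) 

Spot check: chi_3(1) = zeta_7^(3*1) = zeta_7^3 = exp(6*I*pi/7).

Why: Z/7Z is abelian, so all 7 irreducible complex representations are 1-dimensional. They are given by chi_k(m) = zeta_7^(k*m) for k = 0,...,6. Row orthogonality: sum_m chi_k(m) conj(chi_l(m)) = 7 * [k = l].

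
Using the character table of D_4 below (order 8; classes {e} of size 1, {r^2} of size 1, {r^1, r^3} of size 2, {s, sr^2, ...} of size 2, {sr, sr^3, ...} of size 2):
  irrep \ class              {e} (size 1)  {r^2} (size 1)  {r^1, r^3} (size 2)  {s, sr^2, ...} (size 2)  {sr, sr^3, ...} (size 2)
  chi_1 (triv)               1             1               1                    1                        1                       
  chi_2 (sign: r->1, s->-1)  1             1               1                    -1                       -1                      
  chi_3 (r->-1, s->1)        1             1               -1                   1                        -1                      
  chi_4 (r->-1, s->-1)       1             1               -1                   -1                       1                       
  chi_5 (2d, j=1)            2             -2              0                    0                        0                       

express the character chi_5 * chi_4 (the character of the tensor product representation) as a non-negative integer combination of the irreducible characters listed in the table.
chi_5 tensor chi_4 = chi_5 (all other irreducibles have multiplicity 0).

Details: The character of a tensor product is the pointwise product (chi_5 * chi_4)(C) = chi_5(C) * chi_4(C):
  {e}: (2)*(1), {r^2}: (-2)*(1), {r^1, r^3}: (0)*(-1), {s, sr^2, ...}: (0)*(-1), {sr, sr^3, ...}: (0)*(1)
so (chi_5 * chi_4) takes values
  {e} -> 2, {r^2} -> -2, {r^1, r^3} -> 0, {s, sr^2, ...} -> 0, {sr, sr^3, ...} -> 0.
Now take the inner product of this character with each irreducible chi from the table, <chi_5*chi_4, chi> = (1/8) sum_C |C| (chi_5*chi_4)(C) conj(chi(C)):
  <chi_5*chi_4, chi_1> = (1/8)[1*(2)*conj(1) + 1*(-2)*conj(1) + 2*(0)*conj(1) + 2*(0)*conj(1) + 2*(0)*conj(1)]
      = (1/8)[(2) + (-2) + (0) + (0) + (0)] = 0/8 = 0
  <chi_5*chi_4, chi_2> = (1/8)[1*(2)*conj(1) + 1*(-2)*conj(1) + 2*(0)*conj(1) + 2*(0)*conj(-1) + 2*(0)*conj(-1)]
      = (1/8)[(2) + (-2) + (0) + (0) + (0)] = 0/8 = 0
  <chi_5*chi_4, chi_3> = (1/8)[1*(2)*conj(1) + 1*(-2)*conj(1) + 2*(0)*conj(-1) + 2*(0)*conj(1) + 2*(0)*conj(-1)]
      = (1/8)[(2) + (-2) + (0) + (0) + (0)] = 0/8 = 0
  <chi_5*chi_4, chi_4> = (1/8)[1*(2)*conj(1) + 1*(-2)*conj(1) + 2*(0)*conj(-1) + 2*(0)*conj(-1) + 2*(0)*conj(1)]
      = (1/8)[(2) + (-2) + (0) + (0) + (0)] = 0/8 = 0
  <chi_5*chi_4, chi_5> = (1/8)[1*(2)*conj(2) + 1*(-2)*conj(-2) + 2*(0)*conj(0) + 2*(0)*conj(0) + 2*(0)*conj(0)]
      = (1/8)[(4) + (4) + (0) + (0) + (0)] = 8/8 = 1
Hence the multiplicities are chi_5: 1. Dimension check: dim(chi_5)*dim(chi_4) = 2*1 = 2 and sum (mult * dim) = 1*2 = 2.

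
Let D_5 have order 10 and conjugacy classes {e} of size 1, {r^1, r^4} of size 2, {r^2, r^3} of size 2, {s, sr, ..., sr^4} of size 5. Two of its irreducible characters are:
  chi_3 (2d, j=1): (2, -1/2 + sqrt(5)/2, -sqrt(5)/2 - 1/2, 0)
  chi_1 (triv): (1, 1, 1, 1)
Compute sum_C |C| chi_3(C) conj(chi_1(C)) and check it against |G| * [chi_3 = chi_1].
Sum = 0; so <chi_3, chi_1> = 0 (distinct irreducibles are orthogonal).

Argument: Compute term by term over conjugacy classes (|C| * chi_3(C) * conj(chi_1(C))):
  1*(2)*conj(1) + 2*(-1/2 + sqrt(5)/2)*conj(1) + 2*(-sqrt(5)/2 - 1/2)*conj(1) + 5*(0)*conj(1)
  = (2) + (-1 + sqrt(5)) + (-sqrt(5) - 1) + (0)
  = 0.
Dividing by |G| = 10 gives 0/10 = 0, matching the row-orthogonality relation <chi_3, chi_1> = [chi_3 = chi_1].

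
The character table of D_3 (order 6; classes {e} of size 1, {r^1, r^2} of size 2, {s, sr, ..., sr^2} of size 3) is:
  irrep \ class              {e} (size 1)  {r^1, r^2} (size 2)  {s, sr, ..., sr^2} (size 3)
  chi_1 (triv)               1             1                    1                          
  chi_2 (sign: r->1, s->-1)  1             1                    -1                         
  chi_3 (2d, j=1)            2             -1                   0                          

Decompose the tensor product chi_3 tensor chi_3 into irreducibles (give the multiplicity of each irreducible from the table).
chi_3 tensor chi_3 = chi_1 + chi_2 + chi_3 (all other irreducibles have multiplicity 0).

Argument: The character of a tensor product is the pointwise product (chi_3 * chi_3)(C) = chi_3(C) * chi_3(C):
  {e}: (2)*(2), {r^1, r^2}: (-1)*(-1), {s, sr, ..., sr^2}: (0)*(0)
so (chi_3 * chi_3) takes values
  {e} -> 4, {r^1, r^2} -> 1, {s, sr, ..., sr^2} -> 0.
Now take the inner product of this character with each irreducible chi from the table, <chi_3*chi_3, chi> = (1/6) sum_C |C| (chi_3*chi_3)(C) conj(chi(C)):
  <chi_3*chi_3, chi_1> = (1/6)[1*(4)*conj(1) + 2*(1)*conj(1) + 3*(0)*conj(1)]
      = (1/6)[(4) + (2) + (0)] = 6/6 = 1
  <chi_3*chi_3, chi_2> = (1/6)[1*(4)*conj(1) + 2*(1)*conj(1) + 3*(0)*conj(-1)]
      = (1/6)[(4) + (2) + (0)] = 6/6 = 1
  <chi_3*chi_3, chi_3> = (1/6)[1*(4)*conj(2) + 2*(1)*conj(-1) + 3*(0)*conj(0)]
      = (1/6)[(8) + (-2) + (0)] = 6/6 = 1
Hence the multiplicities are chi_1: 1, chi_2: 1, chi_3: 1. Dimension check: dim(chi_3)*dim(chi_3) = 2*2 = 4 and sum (mult * dim) = 1*1 + 1*1 + 1*2 = 4.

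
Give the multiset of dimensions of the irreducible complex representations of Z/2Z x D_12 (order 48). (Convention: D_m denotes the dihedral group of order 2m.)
Dimensions: 1, 1, 1, 1, 1, 1, 1, 1, 2, 2, 2, 2, 2, 2, 2, 2, 2, 2

Explanation: There are 18 irreducibles (= number of conjugacy classes). Their dimensions d_i satisfy sum d_i^2 = |G| = 48: 1 + 1 + 1 + 1 + 1 + 1 + 1 + 1 + 4 + 4 + 4 + 4 + 4 + 4 + 4 + 4 + 4 + 4 = 48. (For the product with Z/2Z: each of the 2 1-dim characters of Z/2Z tensors with each irrep of D_12, giving 2 copies of each D_12-dimension.)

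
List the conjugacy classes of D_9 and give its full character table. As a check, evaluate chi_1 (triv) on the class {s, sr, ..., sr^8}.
Conjugacy classes: {e} of size 1, {r^1, r^8} of size 2, {r^2, r^7} of size 2, {r^3, r^6} of size 2, {r^4, r^5} of size 2, {s, sr, ..., sr^8} of size 9.
Character table:
  irrep \ class              {e} (size 1)  {r^1, r^8} (size 2)  {r^2, r^7} (size 2)  {r^3, r^6} (size 2)  {r^4, r^5} (size 2)  {s, sr, ..., sr^8} (size 9)
  chi_1 (triv)               1             1                    1                    1                    1                    1                          
  chi_2 (sign: r->1, s->-1)  1             1                    1                    1                    1                    -1                         
  chi_3 (2d, j=1)            2             2*cos(2*pi/9)        2*cos(4*pi/9)        -1                   -2*cos(pi/9)         0                          
  chi_4 (2d, j=2)            2             2*cos(4*pi/9)        -2*cos(pi/9)         -1                   2*cos(2*pi/9)        0                          
  chi_5 (2d, j=3)            2             -1                   -1                   2                    -1                   0                          
  chi_6 (2d, j=4)            2             -2*cos(pi/9)         2*cos(2*pi/9)        -1                   2*cos(4*pi/9)        0                          

Spot check: chi_1 (triv) on {s, sr, ..., sr^8} = 1.

Derivation: D_9 has order 2*9 = 18 with 6 conjugacy classes, hence 6 irreducibles. Sum of squared dims 1 + 1 + 4 + 4 + 4 + 4 = 18 = |G|. Linear characters come from the abelianisation; the 2-dimensional irreps have character r^k -> 2*cos(2*pi*j*k/9), reflections -> 0.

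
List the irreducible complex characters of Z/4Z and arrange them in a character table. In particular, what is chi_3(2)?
Character table of Z/4Z (irreps indexed chi_0,...,chi_3 with chi_k(m) = zeta_4^(k*m), zeta_4 = exp(2*pi*i/4)):
  irrep \ class  {0} (size 1)  {1} (size 1)  {2} (size 1)  {3} (size 1)
  chi_0          1             1             1             1           
  chi_1          1             I             -1            -I          
  chi_2          1             -1            1             -1          
  chi_3          1             -I            -1            I           

Spot check: chi_3(2) = zeta_4^(3*2) = zeta_4^6 = -1.

Argument: Z/4Z is abelian, so all 4 irreducible complex representations are 1-dimensional. They are given by chi_k(m) = zeta_4^(k*m) for k = 0,...,3. Row orthogonality: sum_m chi_k(m) conj(chi_l(m)) = 4 * [k = l].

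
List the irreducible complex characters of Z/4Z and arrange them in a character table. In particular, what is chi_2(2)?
Character table of Z/4Z (irreps indexed chi_0,...,chi_3 with chi_k(m) = zeta_4^(k*m), zeta_4 = exp(2*pi*i/4)):
  irrep \ class  {0} (size 1)  {1} (size 1)  {2} (size 1)  {3} (size 1)
  chi_0          1             1             1             1           
  chi_1          1             I             -1            -I          
  chi_2          1             -1            1             -1          
  chi_3          1             -I            -1            I           

Spot check: chi_2(2) = zeta_4^(2*2) = zeta_4^4 = 1.

Why: Z/4Z is abelian, so all 4 irreducible complex representations are 1-dimensional. They are given by chi_k(m) = zeta_4^(k*m) for k = 0,...,3. Row orthogonality: sum_m chi_k(m) conj(chi_l(m)) = 4 * [k = l].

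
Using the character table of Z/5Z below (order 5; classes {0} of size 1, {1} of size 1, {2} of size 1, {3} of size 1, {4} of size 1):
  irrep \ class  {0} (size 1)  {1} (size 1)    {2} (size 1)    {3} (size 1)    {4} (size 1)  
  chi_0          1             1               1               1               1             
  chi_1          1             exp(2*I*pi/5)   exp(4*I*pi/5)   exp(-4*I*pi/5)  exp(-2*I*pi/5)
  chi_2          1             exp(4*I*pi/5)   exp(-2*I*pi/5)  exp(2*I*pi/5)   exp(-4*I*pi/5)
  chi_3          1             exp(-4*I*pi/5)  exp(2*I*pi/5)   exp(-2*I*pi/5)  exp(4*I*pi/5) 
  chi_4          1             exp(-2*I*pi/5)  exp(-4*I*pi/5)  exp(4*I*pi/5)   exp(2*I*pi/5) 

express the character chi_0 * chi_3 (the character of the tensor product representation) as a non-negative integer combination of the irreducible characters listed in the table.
chi_0 tensor chi_3 = chi_3 (all other irreducibles have multiplicity 0).

Reasoning: The character of a tensor product is the pointwise product (chi_0 * chi_3)(C) = chi_0(C) * chi_3(C):
  {0}: (1)*(1), {1}: (1)*(exp(-4*I*pi/5)), {2}: (1)*(exp(2*I*pi/5)), {3}: (1)*(exp(-2*I*pi/5)), {4}: (1)*(exp(4*I*pi/5))
so (chi_0 * chi_3) takes values
  {0} -> 1, {1} -> exp(-4*I*pi/5), {2} -> exp(2*I*pi/5), {3} -> exp(-2*I*pi/5), {4} -> exp(4*I*pi/5).
Now take the inner product of this character with each irreducible chi from the table, <chi_0*chi_3, chi> = (1/5) sum_C |C| (chi_0*chi_3)(C) conj(chi(C)):
  <chi_0*chi_3, chi_0> = (1/5)[1*(1)*conj(1) + 1*(exp(-4*I*pi/5))*conj(1) + 1*(exp(2*I*pi/5))*conj(1) + 1*(exp(-2*I*pi/5))*conj(1) + 1*(exp(4*I*pi/5))*conj(1)]
      = (1/5)[(1) + (exp(-4*I*pi/5)) + (exp(2*I*pi/5)) + (exp(-2*I*pi/5)) + (exp(4*I*pi/5))] = 0/5 = 0
  <chi_0*chi_3, chi_1> = (1/5)[1*(1)*conj(1) + 1*(exp(-4*I*pi/5))*conj(exp(2*I*pi/5)) + 1*(exp(2*I*pi/5))*conj(exp(4*I*pi/5)) + 1*(exp(-2*I*pi/5))*conj(exp(-4*I*pi/5)) + 1*(exp(4*I*pi/5))*conj(exp(-2*I*pi/5))]
      = (1/5)[(1) + (exp(4*I*pi/5)) + (exp(-2*I*pi/5)) + (exp(2*I*pi/5)) + (exp(-4*I*pi/5))] = 0/5 = 0
  <chi_0*chi_3, chi_2> = (1/5)[1*(1)*conj(1) + 1*(exp(-4*I*pi/5))*conj(exp(4*I*pi/5)) + 1*(exp(2*I*pi/5))*conj(exp(-2*I*pi/5)) + 1*(exp(-2*I*pi/5))*conj(exp(2*I*pi/5)) + 1*(exp(4*I*pi/5))*conj(exp(-4*I*pi/5))]
      = (1/5)[(1) + (exp(2*I*pi/5)) + (exp(4*I*pi/5)) + (exp(-4*I*pi/5)) + (exp(-2*I*pi/5))] = 0/5 = 0
  <chi_0*chi_3, chi_3> = (1/5)[1*(1)*conj(1) + 1*(exp(-4*I*pi/5))*conj(exp(-4*I*pi/5)) + 1*(exp(2*I*pi/5))*conj(exp(2*I*pi/5)) + 1*(exp(-2*I*pi/5))*conj(exp(-2*I*pi/5)) + 1*(exp(4*I*pi/5))*conj(exp(4*I*pi/5))]
      = (1/5)[(1) + (1) + (1) + (1) + (1)] = 5/5 = 1
  <chi_0*chi_3, chi_4> = (1/5)[1*(1)*conj(1) + 1*(exp(-4*I*pi/5))*conj(exp(-2*I*pi/5)) + 1*(exp(2*I*pi/5))*conj(exp(-4*I*pi/5)) + 1*(exp(-2*I*pi/5))*conj(exp(4*I*pi/5)) + 1*(exp(4*I*pi/5))*conj(exp(2*I*pi/5))]
      = (1/5)[(1) + (exp(-2*I*pi/5)) + (exp(-4*I*pi/5)) + (exp(4*I*pi/5)) + (exp(2*I*pi/5))] = 0/5 = 0
(Exp terms are combined using exp(i*s)*conj(exp(i*t)) = exp(i*(s-t)), and sums of them are collapsed using the identity that for every m > 1 the m distinct m-th roots of unity sum to 0, e.g. 1 + exp(2*I*pi/3) + exp(-2*I*pi/3) = 0.)
Hence the multiplicities are chi_3: 1. Dimension check: dim(chi_0)*dim(chi_3) = 1*1 = 1 and sum (mult * dim) = 1*1 = 1.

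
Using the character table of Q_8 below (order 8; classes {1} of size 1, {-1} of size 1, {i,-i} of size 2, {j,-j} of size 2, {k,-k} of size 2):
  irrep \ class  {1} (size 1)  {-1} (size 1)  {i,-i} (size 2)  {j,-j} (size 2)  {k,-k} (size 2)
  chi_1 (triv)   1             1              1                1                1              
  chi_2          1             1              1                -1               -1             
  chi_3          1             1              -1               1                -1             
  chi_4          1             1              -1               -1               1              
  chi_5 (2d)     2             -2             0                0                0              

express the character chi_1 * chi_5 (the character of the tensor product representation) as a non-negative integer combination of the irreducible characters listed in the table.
chi_1 tensor chi_5 = chi_5 (all other irreducibles have multiplicity 0).

The character of a tensor product is the pointwise product (chi_1 * chi_5)(C) = chi_1(C) * chi_5(C):
  {1}: (1)*(2), {-1}: (1)*(-2), {i,-i}: (1)*(0), {j,-j}: (1)*(0), {k,-k}: (1)*(0)
so (chi_1 * chi_5) takes values
  {1} -> 2, {-1} -> -2, {i,-i} -> 0, {j,-j} -> 0, {k,-k} -> 0.
Now take the inner product of this character with each irreducible chi from the table, <chi_1*chi_5, chi> = (1/8) sum_C |C| (chi_1*chi_5)(C) conj(chi(C)):
  <chi_1*chi_5, chi_1> = (1/8)[1*(2)*conj(1) + 1*(-2)*conj(1) + 2*(0)*conj(1) + 2*(0)*conj(1) + 2*(0)*conj(1)]
      = (1/8)[(2) + (-2) + (0) + (0) + (0)] = 0/8 = 0
  <chi_1*chi_5, chi_2> = (1/8)[1*(2)*conj(1) + 1*(-2)*conj(1) + 2*(0)*conj(1) + 2*(0)*conj(-1) + 2*(0)*conj(-1)]
      = (1/8)[(2) + (-2) + (0) + (0) + (0)] = 0/8 = 0
  <chi_1*chi_5, chi_3> = (1/8)[1*(2)*conj(1) + 1*(-2)*conj(1) + 2*(0)*conj(-1) + 2*(0)*conj(1) + 2*(0)*conj(-1)]
      = (1/8)[(2) + (-2) + (0) + (0) + (0)] = 0/8 = 0
  <chi_1*chi_5, chi_4> = (1/8)[1*(2)*conj(1) + 1*(-2)*conj(1) + 2*(0)*conj(-1) + 2*(0)*conj(-1) + 2*(0)*conj(1)]
      = (1/8)[(2) + (-2) + (0) + (0) + (0)] = 0/8 = 0
  <chi_1*chi_5, chi_5> = (1/8)[1*(2)*conj(2) + 1*(-2)*conj(-2) + 2*(0)*conj(0) + 2*(0)*conj(0) + 2*(0)*conj(0)]
      = (1/8)[(4) + (4) + (0) + (0) + (0)] = 8/8 = 1
Hence the multiplicities are chi_5: 1. Dimension check: dim(chi_1)*dim(chi_5) = 1*2 = 2 and sum (mult * dim) = 1*2 = 2.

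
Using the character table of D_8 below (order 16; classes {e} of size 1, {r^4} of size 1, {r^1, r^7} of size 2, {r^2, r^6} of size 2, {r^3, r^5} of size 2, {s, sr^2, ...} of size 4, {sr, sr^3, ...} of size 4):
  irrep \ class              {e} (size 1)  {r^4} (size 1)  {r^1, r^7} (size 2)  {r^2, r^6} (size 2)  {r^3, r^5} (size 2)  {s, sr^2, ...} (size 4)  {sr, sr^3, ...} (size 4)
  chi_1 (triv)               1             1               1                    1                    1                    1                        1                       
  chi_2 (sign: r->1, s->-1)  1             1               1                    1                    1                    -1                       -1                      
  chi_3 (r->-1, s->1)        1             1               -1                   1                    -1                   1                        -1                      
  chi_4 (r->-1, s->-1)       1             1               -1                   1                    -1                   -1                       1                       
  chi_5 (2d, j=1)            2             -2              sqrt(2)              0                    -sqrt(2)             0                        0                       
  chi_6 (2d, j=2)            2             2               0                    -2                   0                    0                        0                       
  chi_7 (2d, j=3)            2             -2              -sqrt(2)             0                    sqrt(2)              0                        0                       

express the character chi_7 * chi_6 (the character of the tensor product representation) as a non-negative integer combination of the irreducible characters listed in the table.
chi_7 tensor chi_6 = chi_5 + chi_7 (all other irreducibles have multiplicity 0).

Proof sketch: The character of a tensor product is the pointwise product (chi_7 * chi_6)(C) = chi_7(C) * chi_6(C):
  {e}: (2)*(2), {r^4}: (-2)*(2), {r^1, r^7}: (-sqrt(2))*(0), {r^2, r^6}: (0)*(-2), {r^3, r^5}: (sqrt(2))*(0), {s, sr^2, ...}: (0)*(0), {sr, sr^3, ...}: (0)*(0)
so (chi_7 * chi_6) takes values
  {e} -> 4, {r^4} -> -4, {r^1, r^7} -> 0, {r^2, r^6} -> 0, {r^3, r^5} -> 0, {s, sr^2, ...} -> 0, {sr, sr^3, ...} -> 0.
Now take the inner product of this character with each irreducible chi from the table, <chi_7*chi_6, chi> = (1/16) sum_C |C| (chi_7*chi_6)(C) conj(chi(C)):
  <chi_7*chi_6, chi_1> = (1/16)[1*(4)*conj(1) + 1*(-4)*conj(1) + 2*(0)*conj(1) + 2*(0)*conj(1) + 2*(0)*conj(1) + 4*(0)*conj(1) + 4*(0)*conj(1)]
      = (1/16)[(4) + (-4) + (0) + (0) + (0) + (0) + (0)] = 0/16 = 0
  <chi_7*chi_6, chi_2> = (1/16)[1*(4)*conj(1) + 1*(-4)*conj(1) + 2*(0)*conj(1) + 2*(0)*conj(1) + 2*(0)*conj(1) + 4*(0)*conj(-1) + 4*(0)*conj(-1)]
      = (1/16)[(4) + (-4) + (0) + (0) + (0) + (0) + (0)] = 0/16 = 0
  <chi_7*chi_6, chi_3> = (1/16)[1*(4)*conj(1) + 1*(-4)*conj(1) + 2*(0)*conj(-1) + 2*(0)*conj(1) + 2*(0)*conj(-1) + 4*(0)*conj(1) + 4*(0)*conj(-1)]
      = (1/16)[(4) + (-4) + (0) + (0) + (0) + (0) + (0)] = 0/16 = 0
  <chi_7*chi_6, chi_4> = (1/16)[1*(4)*conj(1) + 1*(-4)*conj(1) + 2*(0)*conj(-1) + 2*(0)*conj(1) + 2*(0)*conj(-1) + 4*(0)*conj(-1) + 4*(0)*conj(1)]
      = (1/16)[(4) + (-4) + (0) + (0) + (0) + (0) + (0)] = 0/16 = 0
  <chi_7*chi_6, chi_5> = (1/16)[1*(4)*conj(2) + 1*(-4)*conj(-2) + 2*(0)*conj(sqrt(2)) + 2*(0)*conj(0) + 2*(0)*conj(-sqrt(2)) + 4*(0)*conj(0) + 4*(0)*conj(0)]
      = (1/16)[(8) + (8) + (0) + (0) + (0) + (0) + (0)] = 16/16 = 1
  <chi_7*chi_6, chi_6> = (1/16)[1*(4)*conj(2) + 1*(-4)*conj(2) + 2*(0)*conj(0) + 2*(0)*conj(-2) + 2*(0)*conj(0) + 4*(0)*conj(0) + 4*(0)*conj(0)]
      = (1/16)[(8) + (-8) + (0) + (0) + (0) + (0) + (0)] = 0/16 = 0
  <chi_7*chi_6, chi_7> = (1/16)[1*(4)*conj(2) + 1*(-4)*conj(-2) + 2*(0)*conj(-sqrt(2)) + 2*(0)*conj(0) + 2*(0)*conj(sqrt(2)) + 4*(0)*conj(0) + 4*(0)*conj(0)]
      = (1/16)[(8) + (8) + (0) + (0) + (0) + (0) + (0)] = 16/16 = 1
Hence the multiplicities are chi_5: 1, chi_7: 1. Dimension check: dim(chi_7)*dim(chi_6) = 2*2 = 4 and sum (mult * dim) = 1*2 + 1*2 = 4.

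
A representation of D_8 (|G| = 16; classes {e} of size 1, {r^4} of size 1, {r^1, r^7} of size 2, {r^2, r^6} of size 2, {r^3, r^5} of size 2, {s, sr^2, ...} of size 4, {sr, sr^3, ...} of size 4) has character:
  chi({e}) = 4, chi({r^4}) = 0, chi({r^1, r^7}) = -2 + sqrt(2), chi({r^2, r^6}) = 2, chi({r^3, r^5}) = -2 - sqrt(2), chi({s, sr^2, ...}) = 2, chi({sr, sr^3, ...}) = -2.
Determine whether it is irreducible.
Not irreducible (reducible): <chi, chi> = 5 > 1.

Reasoning: <chi, chi> = (1/|G|) sum_C |C| * |chi(C)|^2 = (1/16)[1*|4|^2 + 1*|0|^2 + 2*|-2 + sqrt(2)|^2 + 2*|2|^2 + 2*|-2 - sqrt(2)|^2 + 4*|2|^2 + 4*|-2|^2]
  = (1/16)[(16) + (0) + (12 - 8*sqrt(2)) + (8) + (8*sqrt(2) + 12) + (16) + (16)] = 80/16 = 5.
A character is irreducible iff <chi, chi> = 1, so this representation is reducible.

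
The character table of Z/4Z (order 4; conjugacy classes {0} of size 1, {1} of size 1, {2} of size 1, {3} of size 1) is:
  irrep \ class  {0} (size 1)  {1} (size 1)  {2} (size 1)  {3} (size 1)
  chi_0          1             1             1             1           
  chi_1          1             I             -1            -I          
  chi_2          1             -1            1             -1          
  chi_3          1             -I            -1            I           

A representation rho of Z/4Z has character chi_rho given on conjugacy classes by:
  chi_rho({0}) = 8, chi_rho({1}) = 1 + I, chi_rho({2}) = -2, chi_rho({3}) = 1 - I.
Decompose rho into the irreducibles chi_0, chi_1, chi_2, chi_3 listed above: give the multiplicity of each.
Multiplicities: chi_0: 2, chi_1: 3, chi_2: 1, chi_3: 2.

Proof sketch: Use <chi_rho, chi> = (1/|G|) sum_C |C| * chi_rho(C) * conj(chi(C)) with |G| = 4 for each irreducible chi in the table:
  <chi_rho, chi_0> = (1/4)[1*(8)*conj(1) + 1*(1 + I)*conj(1) + 1*(-2)*conj(1) + 1*(1 - I)*conj(1)]
      = (1/4)[(8) + (1 + I) + (-2) + (1 - I)] = 8/4 = 2
  <chi_rho, chi_1> = (1/4)[1*(8)*conj(1) + 1*(1 + I)*conj(I) + 1*(-2)*conj(-1) + 1*(1 - I)*conj(-I)]
      = (1/4)[(8) + (1 - I) + (2) + (1 + I)] = 12/4 = 3
  <chi_rho, chi_2> = (1/4)[1*(8)*conj(1) + 1*(1 + I)*conj(-1) + 1*(-2)*conj(1) + 1*(1 - I)*conj(-1)]
      = (1/4)[(8) + (-1 - I) + (-2) + (-1 + I)] = 4/4 = 1
  <chi_rho, chi_3> = (1/4)[1*(8)*conj(1) + 1*(1 + I)*conj(-I) + 1*(-2)*conj(-1) + 1*(1 - I)*conj(I)]
      = (1/4)[(8) + (-1 + I) + (2) + (-1 - I)] = 8/4 = 2
(Exp terms are combined using exp(i*s)*conj(exp(i*t)) = exp(i*(s-t)), and sums of them are collapsed using the identity that for every m > 1 the m distinct m-th roots of unity sum to 0, e.g. 1 + exp(2*I*pi/3) + exp(-2*I*pi/3) = 0.)
Dimension check: dim(rho) = sum (mult * dim) = 2*1 + 3*1 + 1*1 + 2*1 = 8 = chi_rho(e) = 8.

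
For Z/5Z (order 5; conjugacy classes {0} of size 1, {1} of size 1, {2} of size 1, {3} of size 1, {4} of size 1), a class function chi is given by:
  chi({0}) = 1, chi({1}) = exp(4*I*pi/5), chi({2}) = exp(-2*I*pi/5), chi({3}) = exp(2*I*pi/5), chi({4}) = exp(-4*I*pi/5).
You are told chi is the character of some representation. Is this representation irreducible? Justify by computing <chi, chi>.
Irreducible: <chi, chi> = 1.

Why: <chi, chi> = (1/|G|) sum_C |C| * |chi(C)|^2 = (1/5)[1*|1|^2 + 1*|exp(4*I*pi/5)|^2 + 1*|exp(-2*I*pi/5)|^2 + 1*|exp(2*I*pi/5)|^2 + 1*|exp(-4*I*pi/5)|^2]
  = (1/5)[(1) + (1) + (1) + (1) + (1)] = 5/5 = 1.
(Exp terms are combined using exp(i*s)*conj(exp(i*t)) = exp(i*(s-t)), and sums of them are collapsed using the identity that for every m > 1 the m distinct m-th roots of unity sum to 0, e.g. 1 + exp(2*I*pi/3) + exp(-2*I*pi/3) = 0.)
A character is irreducible iff <chi, chi> = 1, so this representation is irreducible.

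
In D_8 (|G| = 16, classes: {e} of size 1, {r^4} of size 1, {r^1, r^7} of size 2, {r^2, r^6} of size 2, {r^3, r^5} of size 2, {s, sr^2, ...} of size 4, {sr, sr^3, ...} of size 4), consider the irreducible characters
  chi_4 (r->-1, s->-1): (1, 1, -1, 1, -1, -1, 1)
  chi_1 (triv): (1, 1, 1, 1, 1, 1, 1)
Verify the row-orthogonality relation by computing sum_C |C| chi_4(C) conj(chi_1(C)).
Sum = 0; so <chi_4, chi_1> = 0 (distinct irreducibles are orthogonal).

Proof sketch: Compute term by term over conjugacy classes (|C| * chi_4(C) * conj(chi_1(C))):
  1*(1)*conj(1) + 1*(1)*conj(1) + 2*(-1)*conj(1) + 2*(1)*conj(1) + 2*(-1)*conj(1) + 4*(-1)*conj(1) + 4*(1)*conj(1)
  = (1) + (1) + (-2) + (2) + (-2) + (-4) + (4)
  = 0.
Dividing by |G| = 16 gives 0/16 = 0, matching the row-orthogonality relation <chi_4, chi_1> = [chi_4 = chi_1].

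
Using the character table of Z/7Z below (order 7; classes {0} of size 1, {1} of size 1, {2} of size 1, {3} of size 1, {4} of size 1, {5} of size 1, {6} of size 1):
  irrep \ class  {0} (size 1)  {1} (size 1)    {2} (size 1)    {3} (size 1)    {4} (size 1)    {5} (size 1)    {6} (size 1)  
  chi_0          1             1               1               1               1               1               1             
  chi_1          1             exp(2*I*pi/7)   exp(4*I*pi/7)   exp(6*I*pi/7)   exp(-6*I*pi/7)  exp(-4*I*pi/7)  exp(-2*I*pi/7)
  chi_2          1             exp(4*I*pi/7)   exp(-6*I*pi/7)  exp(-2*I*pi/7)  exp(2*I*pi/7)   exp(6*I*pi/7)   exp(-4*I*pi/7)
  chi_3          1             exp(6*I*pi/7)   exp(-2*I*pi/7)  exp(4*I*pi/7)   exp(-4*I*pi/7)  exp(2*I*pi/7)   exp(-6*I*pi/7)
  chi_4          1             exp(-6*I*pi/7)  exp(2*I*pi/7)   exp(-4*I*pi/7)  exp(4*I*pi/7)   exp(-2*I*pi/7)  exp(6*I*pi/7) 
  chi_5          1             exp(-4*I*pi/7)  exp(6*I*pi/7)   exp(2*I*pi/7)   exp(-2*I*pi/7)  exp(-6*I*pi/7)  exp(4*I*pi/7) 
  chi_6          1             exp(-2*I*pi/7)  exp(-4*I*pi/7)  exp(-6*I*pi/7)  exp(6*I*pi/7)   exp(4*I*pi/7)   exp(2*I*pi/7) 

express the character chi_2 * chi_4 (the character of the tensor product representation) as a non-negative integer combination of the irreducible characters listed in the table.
chi_2 tensor chi_4 = chi_6 (all other irreducibles have multiplicity 0).

Explanation: The character of a tensor product is the pointwise product (chi_2 * chi_4)(C) = chi_2(C) * chi_4(C):
  {0}: (1)*(1), {1}: (exp(4*I*pi/7))*(exp(-6*I*pi/7)), {2}: (exp(-6*I*pi/7))*(exp(2*I*pi/7)), {3}: (exp(-2*I*pi/7))*(exp(-4*I*pi/7)), {4}: (exp(2*I*pi/7))*(exp(4*I*pi/7)), {5}: (exp(6*I*pi/7))*(exp(-2*I*pi/7)), {6}: (exp(-4*I*pi/7))*(exp(6*I*pi/7))
so (chi_2 * chi_4) takes values
  {0} -> 1, {1} -> exp(-2*I*pi/7), {2} -> exp(-4*I*pi/7), {3} -> exp(-6*I*pi/7), {4} -> exp(6*I*pi/7), {5} -> exp(4*I*pi/7), {6} -> exp(2*I*pi/7).
Now take the inner product of this character with each irreducible chi from the table, <chi_2*chi_4, chi> = (1/7) sum_C |C| (chi_2*chi_4)(C) conj(chi(C)):
  <chi_2*chi_4, chi_0> = (1/7)[1*(1)*conj(1) + 1*(exp(-2*I*pi/7))*conj(1) + 1*(exp(-4*I*pi/7))*conj(1) + 1*(exp(-6*I*pi/7))*conj(1) + 1*(exp(6*I*pi/7))*conj(1) + 1*(exp(4*I*pi/7))*conj(1) + 1*(exp(2*I*pi/7))*conj(1)]
      = (1/7)[(1) + (exp(-2*I*pi/7)) + (exp(-4*I*pi/7)) + (exp(-6*I*pi/7)) + (exp(6*I*pi/7)) + (exp(4*I*pi/7)) + (exp(2*I*pi/7))] = 0/7 = 0
  <chi_2*chi_4, chi_1> = (1/7)[1*(1)*conj(1) + 1*(exp(-2*I*pi/7))*conj(exp(2*I*pi/7)) + 1*(exp(-4*I*pi/7))*conj(exp(4*I*pi/7)) + 1*(exp(-6*I*pi/7))*conj(exp(6*I*pi/7)) + 1*(exp(6*I*pi/7))*conj(exp(-6*I*pi/7)) + 1*(exp(4*I*pi/7))*conj(exp(-4*I*pi/7)) + 1*(exp(2*I*pi/7))*conj(exp(-2*I*pi/7))]
      = (1/7)[(1) + (exp(-4*I*pi/7)) + (exp(6*I*pi/7)) + (exp(2*I*pi/7)) + (exp(-2*I*pi/7)) + (exp(-6*I*pi/7)) + (exp(4*I*pi/7))] = 0/7 = 0
  <chi_2*chi_4, chi_2> = (1/7)[1*(1)*conj(1) + 1*(exp(-2*I*pi/7))*conj(exp(4*I*pi/7)) + 1*(exp(-4*I*pi/7))*conj(exp(-6*I*pi/7)) + 1*(exp(-6*I*pi/7))*conj(exp(-2*I*pi/7)) + 1*(exp(6*I*pi/7))*conj(exp(2*I*pi/7)) + 1*(exp(4*I*pi/7))*conj(exp(6*I*pi/7)) + 1*(exp(2*I*pi/7))*conj(exp(-4*I*pi/7))]
      = (1/7)[(1) + (exp(-6*I*pi/7)) + (exp(2*I*pi/7)) + (exp(-4*I*pi/7)) + (exp(4*I*pi/7)) + (exp(-2*I*pi/7)) + (exp(6*I*pi/7))] = 0/7 = 0
  <chi_2*chi_4, chi_3> = (1/7)[1*(1)*conj(1) + 1*(exp(-2*I*pi/7))*conj(exp(6*I*pi/7)) + 1*(exp(-4*I*pi/7))*conj(exp(-2*I*pi/7)) + 1*(exp(-6*I*pi/7))*conj(exp(4*I*pi/7)) + 1*(exp(6*I*pi/7))*conj(exp(-4*I*pi/7)) + 1*(exp(4*I*pi/7))*conj(exp(2*I*pi/7)) + 1*(exp(2*I*pi/7))*conj(exp(-6*I*pi/7))]
      = (1/7)[(1) + (exp(6*I*pi/7)) + (exp(-2*I*pi/7)) + (exp(4*I*pi/7)) + (exp(-4*I*pi/7)) + (exp(2*I*pi/7)) + (exp(-6*I*pi/7))] = 0/7 = 0
  <chi_2*chi_4, chi_4> = (1/7)[1*(1)*conj(1) + 1*(exp(-2*I*pi/7))*conj(exp(-6*I*pi/7)) + 1*(exp(-4*I*pi/7))*conj(exp(2*I*pi/7)) + 1*(exp(-6*I*pi/7))*conj(exp(-4*I*pi/7)) + 1*(exp(6*I*pi/7))*conj(exp(4*I*pi/7)) + 1*(exp(4*I*pi/7))*conj(exp(-2*I*pi/7)) + 1*(exp(2*I*pi/7))*conj(exp(6*I*pi/7))]
      = (1/7)[(1) + (exp(4*I*pi/7)) + (exp(-6*I*pi/7)) + (exp(-2*I*pi/7)) + (exp(2*I*pi/7)) + (exp(6*I*pi/7)) + (exp(-4*I*pi/7))] = 0/7 = 0
  <chi_2*chi_4, chi_5> = (1/7)[1*(1)*conj(1) + 1*(exp(-2*I*pi/7))*conj(exp(-4*I*pi/7)) + 1*(exp(-4*I*pi/7))*conj(exp(6*I*pi/7)) + 1*(exp(-6*I*pi/7))*conj(exp(2*I*pi/7)) + 1*(exp(6*I*pi/7))*conj(exp(-2*I*pi/7)) + 1*(exp(4*I*pi/7))*conj(exp(-6*I*pi/7)) + 1*(exp(2*I*pi/7))*conj(exp(4*I*pi/7))]
      = (1/7)[(1) + (exp(2*I*pi/7)) + (exp(4*I*pi/7)) + (exp(6*I*pi/7)) + (exp(-6*I*pi/7)) + (exp(-4*I*pi/7)) + (exp(-2*I*pi/7))] = 0/7 = 0
  <chi_2*chi_4, chi_6> = (1/7)[1*(1)*conj(1) + 1*(exp(-2*I*pi/7))*conj(exp(-2*I*pi/7)) + 1*(exp(-4*I*pi/7))*conj(exp(-4*I*pi/7)) + 1*(exp(-6*I*pi/7))*conj(exp(-6*I*pi/7)) + 1*(exp(6*I*pi/7))*conj(exp(6*I*pi/7)) + 1*(exp(4*I*pi/7))*conj(exp(4*I*pi/7)) + 1*(exp(2*I*pi/7))*conj(exp(2*I*pi/7))]
      = (1/7)[(1) + (1) + (1) + (1) + (1) + (1) + (1)] = 7/7 = 1
(Exp terms are combined using exp(i*s)*conj(exp(i*t)) = exp(i*(s-t)), and sums of them are collapsed using the identity that for every m > 1 the m distinct m-th roots of unity sum to 0, e.g. 1 + exp(2*I*pi/3) + exp(-2*I*pi/3) = 0.)
Hence the multiplicities are chi_6: 1. Dimension check: dim(chi_2)*dim(chi_4) = 1*1 = 1 and sum (mult * dim) = 1*1 = 1.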